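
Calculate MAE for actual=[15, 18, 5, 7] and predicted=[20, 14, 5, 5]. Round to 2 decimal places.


Absolute errors: [5, 4, 0, 2]
Sum of absolute errors = 11
MAE = 11 / 4 = 2.75

2.75


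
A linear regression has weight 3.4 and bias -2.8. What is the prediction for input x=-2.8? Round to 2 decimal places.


y = 3.4 * -2.8 + (-2.8)
= -9.52 + (-2.8)
= -12.32

-12.32


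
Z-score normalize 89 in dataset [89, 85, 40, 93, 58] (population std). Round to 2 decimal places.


Mean = (89 + 85 + 40 + 93 + 58) / 5 = 73.0
Variance = sum((x_i - mean)^2) / n = 422.8
Std = sqrt(422.8) = 20.5621
Z = (x - mean) / std
= (89 - 73.0) / 20.5621
= 16.0 / 20.5621
= 0.78

0.78


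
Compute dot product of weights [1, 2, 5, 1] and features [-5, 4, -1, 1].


Element-wise products:
1 * -5 = -5
2 * 4 = 8
5 * -1 = -5
1 * 1 = 1
Sum = -5 + 8 + -5 + 1
= -1

-1


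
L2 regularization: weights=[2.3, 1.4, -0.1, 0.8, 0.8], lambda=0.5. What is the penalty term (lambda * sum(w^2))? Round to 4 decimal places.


Squaring each weight:
2.3^2 = 5.29
1.4^2 = 1.96
(-0.1)^2 = 0.01
0.8^2 = 0.64
0.8^2 = 0.64
Sum of squares = 8.54
Penalty = 0.5 * 8.54 = 4.2700

4.2700


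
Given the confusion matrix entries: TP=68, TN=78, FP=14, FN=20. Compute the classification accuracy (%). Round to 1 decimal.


Accuracy = (TP + TN) / (TP + TN + FP + FN) * 100
= (68 + 78) / (68 + 78 + 14 + 20)
= 146 / 180
= 0.8111
= 81.1%

81.1


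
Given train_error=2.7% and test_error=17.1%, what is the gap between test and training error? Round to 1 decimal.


Generalization gap = test_error - train_error
= 17.1 - 2.7
= 14.4%
A large gap suggests overfitting.

14.4


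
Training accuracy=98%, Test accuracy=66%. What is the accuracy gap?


Gap = train_accuracy - test_accuracy
= 98 - 66
= 32%
This large gap strongly indicates overfitting.

32


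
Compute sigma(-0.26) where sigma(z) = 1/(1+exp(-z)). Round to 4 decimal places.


sigmoid(z) = 1 / (1 + exp(-z))
exp(-(-0.26)) = exp(0.26) = 1.2969
1 + 1.2969 = 2.2969
1 / 2.2969 = 0.4354

0.4354


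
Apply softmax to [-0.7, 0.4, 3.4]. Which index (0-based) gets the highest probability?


Softmax is a monotonic transformation, so it preserves the argmax.
We need to find the index of the maximum logit.
Index 0: -0.7
Index 1: 0.4
Index 2: 3.4
Maximum logit = 3.4 at index 2

2


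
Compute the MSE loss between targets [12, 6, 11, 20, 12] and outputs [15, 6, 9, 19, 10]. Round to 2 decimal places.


Differences: [-3, 0, 2, 1, 2]
Squared errors: [9, 0, 4, 1, 4]
Sum of squared errors = 18
MSE = 18 / 5 = 3.60

3.60


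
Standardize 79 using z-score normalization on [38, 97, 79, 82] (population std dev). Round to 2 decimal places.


Mean = (38 + 97 + 79 + 82) / 4 = 74.0
Variance = sum((x_i - mean)^2) / n = 478.5
Std = sqrt(478.5) = 21.8746
Z = (x - mean) / std
= (79 - 74.0) / 21.8746
= 5.0 / 21.8746
= 0.23

0.23


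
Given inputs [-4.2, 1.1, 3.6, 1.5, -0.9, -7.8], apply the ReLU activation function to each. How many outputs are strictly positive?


ReLU(x) = max(0, x) for each element:
ReLU(-4.2) = 0
ReLU(1.1) = 1.1
ReLU(3.6) = 3.6
ReLU(1.5) = 1.5
ReLU(-0.9) = 0
ReLU(-7.8) = 0
Active neurons (>0): 3

3


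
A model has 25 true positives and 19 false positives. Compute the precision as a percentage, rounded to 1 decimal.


Precision = TP / (TP + FP) * 100
= 25 / (25 + 19)
= 25 / 44
= 0.5682
= 56.8%

56.8


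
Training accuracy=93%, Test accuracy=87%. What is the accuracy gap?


Gap = train_accuracy - test_accuracy
= 93 - 87
= 6%
This moderate gap may indicate mild overfitting.

6


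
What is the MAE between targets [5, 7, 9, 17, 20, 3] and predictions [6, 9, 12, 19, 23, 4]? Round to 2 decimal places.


Absolute errors: [1, 2, 3, 2, 3, 1]
Sum of absolute errors = 12
MAE = 12 / 6 = 2.00

2.00


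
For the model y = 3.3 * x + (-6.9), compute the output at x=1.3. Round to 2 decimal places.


y = 3.3 * 1.3 + (-6.9)
= 4.29 + (-6.9)
= -2.61

-2.61


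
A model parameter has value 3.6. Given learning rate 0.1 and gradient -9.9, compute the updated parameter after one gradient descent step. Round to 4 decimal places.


w_new = w_old - lr * gradient
= 3.6 - 0.1 * -9.9
= 3.6 - (-0.99)
= 4.5900

4.5900


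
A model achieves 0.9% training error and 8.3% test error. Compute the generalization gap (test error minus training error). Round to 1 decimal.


Generalization gap = test_error - train_error
= 8.3 - 0.9
= 7.4%
A moderate gap.

7.4


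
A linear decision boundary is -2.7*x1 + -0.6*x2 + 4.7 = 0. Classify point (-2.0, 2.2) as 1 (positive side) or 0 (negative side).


Compute -2.7 * -2.0 + -0.6 * 2.2 + 4.7
= 5.4 + -1.32 + 4.7
= 8.78
Since 8.78 >= 0, the point is on the positive side.

1


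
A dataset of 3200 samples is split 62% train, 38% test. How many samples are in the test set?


Train samples = 3200 * 62% = 1984
Test samples = 3200 - 1984
= 1216

1216


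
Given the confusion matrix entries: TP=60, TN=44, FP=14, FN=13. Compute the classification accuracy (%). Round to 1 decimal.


Accuracy = (TP + TN) / (TP + TN + FP + FN) * 100
= (60 + 44) / (60 + 44 + 14 + 13)
= 104 / 131
= 0.7939
= 79.4%

79.4


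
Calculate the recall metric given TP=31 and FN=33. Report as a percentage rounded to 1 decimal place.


Recall = TP / (TP + FN) * 100
= 31 / (31 + 33)
= 31 / 64
= 0.4844
= 48.4%

48.4


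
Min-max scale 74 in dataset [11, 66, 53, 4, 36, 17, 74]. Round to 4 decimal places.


Min = 4, Max = 74
Range = 74 - 4 = 70
Scaled = (x - min) / (max - min)
= (74 - 4) / 70
= 70 / 70
= 1.0000

1.0000


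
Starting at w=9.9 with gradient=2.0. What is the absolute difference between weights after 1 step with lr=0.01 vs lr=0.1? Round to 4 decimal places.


With lr=0.01: w_new = 9.9 - 0.01 * 2.0 = 9.88
With lr=0.1: w_new = 9.9 - 0.1 * 2.0 = 9.7
Absolute difference = |9.88 - 9.7|
= 0.1800

0.1800


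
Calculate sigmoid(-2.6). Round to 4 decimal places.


sigmoid(z) = 1 / (1 + exp(-z))
exp(-(-2.6)) = exp(2.6) = 13.4637
1 + 13.4637 = 14.4637
1 / 14.4637 = 0.0691

0.0691


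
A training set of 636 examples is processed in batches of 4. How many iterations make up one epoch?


Iterations per epoch = dataset_size / batch_size
= 636 / 4
= 159

159


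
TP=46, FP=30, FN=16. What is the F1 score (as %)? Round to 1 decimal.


Precision = TP / (TP + FP) = 46 / 76 = 0.6053
Recall = TP / (TP + FN) = 46 / 62 = 0.7419
F1 = 2 * P * R / (P + R)
= 2 * 0.6053 * 0.7419 / (0.6053 + 0.7419)
= 0.8981 / 1.3472
= 0.6667
As percentage: 66.7%

66.7


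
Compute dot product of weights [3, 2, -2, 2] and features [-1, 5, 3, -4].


Element-wise products:
3 * -1 = -3
2 * 5 = 10
-2 * 3 = -6
2 * -4 = -8
Sum = -3 + 10 + -6 + -8
= -7

-7


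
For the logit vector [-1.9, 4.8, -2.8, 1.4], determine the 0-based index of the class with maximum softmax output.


Softmax is a monotonic transformation, so it preserves the argmax.
We need to find the index of the maximum logit.
Index 0: -1.9
Index 1: 4.8
Index 2: -2.8
Index 3: 1.4
Maximum logit = 4.8 at index 1

1


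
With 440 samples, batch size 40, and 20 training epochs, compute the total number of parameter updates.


Iterations per epoch = 440 / 40 = 11
Total updates = iterations_per_epoch * epochs
= 11 * 20
= 220

220


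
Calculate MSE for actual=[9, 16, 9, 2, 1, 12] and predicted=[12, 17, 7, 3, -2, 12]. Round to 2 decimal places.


Differences: [-3, -1, 2, -1, 3, 0]
Squared errors: [9, 1, 4, 1, 9, 0]
Sum of squared errors = 24
MSE = 24 / 6 = 4.00

4.00


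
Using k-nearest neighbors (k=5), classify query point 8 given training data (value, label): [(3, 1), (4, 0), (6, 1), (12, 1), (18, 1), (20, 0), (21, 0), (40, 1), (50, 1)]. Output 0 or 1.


Distances from query 8:
Point 6 (class 1): distance = 2
Point 4 (class 0): distance = 4
Point 12 (class 1): distance = 4
Point 3 (class 1): distance = 5
Point 18 (class 1): distance = 10
K=5 nearest neighbors: classes = [1, 0, 1, 1, 1]
Votes for class 1: 4 / 5
Majority vote => class 1

1


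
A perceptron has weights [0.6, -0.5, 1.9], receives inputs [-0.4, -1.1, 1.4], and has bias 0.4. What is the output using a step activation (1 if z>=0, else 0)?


z = w . x + b
= 0.6*-0.4 + -0.5*-1.1 + 1.9*1.4 + 0.4
= -0.24 + 0.55 + 2.66 + 0.4
= 2.97 + 0.4
= 3.37
Since z = 3.37 >= 0, output = 1

1


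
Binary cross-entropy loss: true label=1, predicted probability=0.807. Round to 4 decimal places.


For y=1: Loss = -log(p)
= -log(0.807)
= -(-0.2144)
= 0.2144

0.2144


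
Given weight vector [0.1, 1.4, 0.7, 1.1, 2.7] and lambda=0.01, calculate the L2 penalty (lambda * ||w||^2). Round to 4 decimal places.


Squaring each weight:
0.1^2 = 0.01
1.4^2 = 1.96
0.7^2 = 0.49
1.1^2 = 1.21
2.7^2 = 7.29
Sum of squares = 10.96
Penalty = 0.01 * 10.96 = 0.1096

0.1096


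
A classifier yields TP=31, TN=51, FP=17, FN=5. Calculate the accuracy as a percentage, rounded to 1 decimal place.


Accuracy = (TP + TN) / (TP + TN + FP + FN) * 100
= (31 + 51) / (31 + 51 + 17 + 5)
= 82 / 104
= 0.7885
= 78.8%

78.8


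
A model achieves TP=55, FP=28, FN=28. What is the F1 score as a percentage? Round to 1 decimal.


Precision = TP / (TP + FP) = 55 / 83 = 0.6627
Recall = TP / (TP + FN) = 55 / 83 = 0.6627
F1 = 2 * P * R / (P + R)
= 2 * 0.6627 * 0.6627 / (0.6627 + 0.6627)
= 0.8782 / 1.3253
= 0.6627
As percentage: 66.3%

66.3


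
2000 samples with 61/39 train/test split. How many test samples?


Train samples = 2000 * 61% = 1220
Test samples = 2000 - 1220
= 780

780


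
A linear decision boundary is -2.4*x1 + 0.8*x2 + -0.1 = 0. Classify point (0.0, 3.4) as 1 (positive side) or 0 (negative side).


Compute -2.4 * 0.0 + 0.8 * 3.4 + -0.1
= -0.0 + 2.72 + -0.1
= 2.62
Since 2.62 >= 0, the point is on the positive side.

1


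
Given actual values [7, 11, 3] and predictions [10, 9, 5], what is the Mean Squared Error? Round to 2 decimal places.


Differences: [-3, 2, -2]
Squared errors: [9, 4, 4]
Sum of squared errors = 17
MSE = 17 / 3 = 5.67

5.67


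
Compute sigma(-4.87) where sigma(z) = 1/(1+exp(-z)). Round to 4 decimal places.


sigmoid(z) = 1 / (1 + exp(-z))
exp(-(-4.87)) = exp(4.87) = 130.3209
1 + 130.3209 = 131.3209
1 / 131.3209 = 0.0076

0.0076


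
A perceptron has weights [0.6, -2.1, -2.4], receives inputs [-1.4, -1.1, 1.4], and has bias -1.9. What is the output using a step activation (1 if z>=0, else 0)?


z = w . x + b
= 0.6*-1.4 + -2.1*-1.1 + -2.4*1.4 + -1.9
= -0.84 + 2.31 + -3.36 + -1.9
= -1.89 + -1.9
= -3.79
Since z = -3.79 < 0, output = 0

0


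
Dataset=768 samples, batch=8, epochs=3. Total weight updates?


Iterations per epoch = 768 / 8 = 96
Total updates = iterations_per_epoch * epochs
= 96 * 3
= 288

288


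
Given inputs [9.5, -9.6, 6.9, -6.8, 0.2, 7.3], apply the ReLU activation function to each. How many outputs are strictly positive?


ReLU(x) = max(0, x) for each element:
ReLU(9.5) = 9.5
ReLU(-9.6) = 0
ReLU(6.9) = 6.9
ReLU(-6.8) = 0
ReLU(0.2) = 0.2
ReLU(7.3) = 7.3
Active neurons (>0): 4

4


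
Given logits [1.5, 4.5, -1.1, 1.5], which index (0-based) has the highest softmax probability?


Softmax is a monotonic transformation, so it preserves the argmax.
We need to find the index of the maximum logit.
Index 0: 1.5
Index 1: 4.5
Index 2: -1.1
Index 3: 1.5
Maximum logit = 4.5 at index 1

1


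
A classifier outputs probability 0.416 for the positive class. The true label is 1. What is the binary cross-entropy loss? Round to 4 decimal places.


For y=1: Loss = -log(p)
= -log(0.416)
= -(-0.8771)
= 0.8771

0.8771


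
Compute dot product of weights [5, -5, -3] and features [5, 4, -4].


Element-wise products:
5 * 5 = 25
-5 * 4 = -20
-3 * -4 = 12
Sum = 25 + -20 + 12
= 17

17


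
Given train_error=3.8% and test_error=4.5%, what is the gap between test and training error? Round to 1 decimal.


Generalization gap = test_error - train_error
= 4.5 - 3.8
= 0.7%
A small gap suggests good generalization.

0.7


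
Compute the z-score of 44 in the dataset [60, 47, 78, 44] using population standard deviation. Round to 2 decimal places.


Mean = (60 + 47 + 78 + 44) / 4 = 57.25
Variance = sum((x_i - mean)^2) / n = 179.6875
Std = sqrt(179.6875) = 13.4048
Z = (x - mean) / std
= (44 - 57.25) / 13.4048
= -13.25 / 13.4048
= -0.99

-0.99


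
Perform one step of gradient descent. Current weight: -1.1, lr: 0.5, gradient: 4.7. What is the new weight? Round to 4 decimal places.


w_new = w_old - lr * gradient
= -1.1 - 0.5 * 4.7
= -1.1 - (2.35)
= -3.4500

-3.4500


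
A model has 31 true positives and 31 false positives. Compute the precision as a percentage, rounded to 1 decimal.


Precision = TP / (TP + FP) * 100
= 31 / (31 + 31)
= 31 / 62
= 0.5
= 50.0%

50.0


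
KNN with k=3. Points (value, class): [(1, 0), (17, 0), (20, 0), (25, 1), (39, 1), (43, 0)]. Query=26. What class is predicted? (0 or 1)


Distances from query 26:
Point 25 (class 1): distance = 1
Point 20 (class 0): distance = 6
Point 17 (class 0): distance = 9
K=3 nearest neighbors: classes = [1, 0, 0]
Votes for class 1: 1 / 3
Majority vote => class 0

0


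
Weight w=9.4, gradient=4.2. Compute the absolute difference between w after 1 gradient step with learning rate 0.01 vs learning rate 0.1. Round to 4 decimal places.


With lr=0.01: w_new = 9.4 - 0.01 * 4.2 = 9.358
With lr=0.1: w_new = 9.4 - 0.1 * 4.2 = 8.98
Absolute difference = |9.358 - 8.98|
= 0.3780

0.3780


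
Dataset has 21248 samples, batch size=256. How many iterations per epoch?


Iterations per epoch = dataset_size / batch_size
= 21248 / 256
= 83

83


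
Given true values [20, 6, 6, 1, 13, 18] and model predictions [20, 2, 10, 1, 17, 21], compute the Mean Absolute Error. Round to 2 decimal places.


Absolute errors: [0, 4, 4, 0, 4, 3]
Sum of absolute errors = 15
MAE = 15 / 6 = 2.50

2.50


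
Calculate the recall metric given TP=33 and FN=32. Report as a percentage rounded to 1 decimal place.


Recall = TP / (TP + FN) * 100
= 33 / (33 + 32)
= 33 / 65
= 0.5077
= 50.8%

50.8


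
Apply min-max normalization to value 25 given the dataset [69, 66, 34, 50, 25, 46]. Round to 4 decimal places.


Min = 25, Max = 69
Range = 69 - 25 = 44
Scaled = (x - min) / (max - min)
= (25 - 25) / 44
= 0 / 44
= 0.0000

0.0000


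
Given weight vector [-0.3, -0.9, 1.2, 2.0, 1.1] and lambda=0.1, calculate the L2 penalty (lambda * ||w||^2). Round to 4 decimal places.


Squaring each weight:
(-0.3)^2 = 0.09
(-0.9)^2 = 0.81
1.2^2 = 1.44
2.0^2 = 4.0
1.1^2 = 1.21
Sum of squares = 7.55
Penalty = 0.1 * 7.55 = 0.7550

0.7550


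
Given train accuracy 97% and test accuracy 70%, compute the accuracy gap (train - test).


Gap = train_accuracy - test_accuracy
= 97 - 70
= 27%
This large gap strongly indicates overfitting.

27


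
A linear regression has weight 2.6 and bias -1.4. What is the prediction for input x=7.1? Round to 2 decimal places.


y = 2.6 * 7.1 + (-1.4)
= 18.46 + (-1.4)
= 17.06

17.06


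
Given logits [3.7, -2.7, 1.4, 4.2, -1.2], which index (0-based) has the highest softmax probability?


Softmax is a monotonic transformation, so it preserves the argmax.
We need to find the index of the maximum logit.
Index 0: 3.7
Index 1: -2.7
Index 2: 1.4
Index 3: 4.2
Index 4: -1.2
Maximum logit = 4.2 at index 3

3


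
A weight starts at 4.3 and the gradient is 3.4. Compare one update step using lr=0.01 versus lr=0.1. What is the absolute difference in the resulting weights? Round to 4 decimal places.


With lr=0.01: w_new = 4.3 - 0.01 * 3.4 = 4.266
With lr=0.1: w_new = 4.3 - 0.1 * 3.4 = 3.96
Absolute difference = |4.266 - 3.96|
= 0.3060

0.3060


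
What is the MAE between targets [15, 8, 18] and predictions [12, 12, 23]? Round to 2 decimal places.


Absolute errors: [3, 4, 5]
Sum of absolute errors = 12
MAE = 12 / 3 = 4.00

4.00


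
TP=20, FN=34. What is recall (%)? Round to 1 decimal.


Recall = TP / (TP + FN) * 100
= 20 / (20 + 34)
= 20 / 54
= 0.3704
= 37.0%

37.0


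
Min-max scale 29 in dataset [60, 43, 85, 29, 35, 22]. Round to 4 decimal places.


Min = 22, Max = 85
Range = 85 - 22 = 63
Scaled = (x - min) / (max - min)
= (29 - 22) / 63
= 7 / 63
= 0.1111

0.1111


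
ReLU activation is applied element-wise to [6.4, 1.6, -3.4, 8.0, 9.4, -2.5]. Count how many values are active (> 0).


ReLU(x) = max(0, x) for each element:
ReLU(6.4) = 6.4
ReLU(1.6) = 1.6
ReLU(-3.4) = 0
ReLU(8.0) = 8.0
ReLU(9.4) = 9.4
ReLU(-2.5) = 0
Active neurons (>0): 4

4


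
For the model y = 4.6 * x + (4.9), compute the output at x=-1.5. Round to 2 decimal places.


y = 4.6 * -1.5 + (4.9)
= -6.9 + (4.9)
= -2.00

-2.00


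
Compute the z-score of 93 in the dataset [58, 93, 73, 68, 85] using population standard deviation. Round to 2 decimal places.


Mean = (58 + 93 + 73 + 68 + 85) / 5 = 75.4
Variance = sum((x_i - mean)^2) / n = 153.04
Std = sqrt(153.04) = 12.3709
Z = (x - mean) / std
= (93 - 75.4) / 12.3709
= 17.6 / 12.3709
= 1.42

1.42


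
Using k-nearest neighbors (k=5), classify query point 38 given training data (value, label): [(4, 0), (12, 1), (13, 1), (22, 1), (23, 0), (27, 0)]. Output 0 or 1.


Distances from query 38:
Point 27 (class 0): distance = 11
Point 23 (class 0): distance = 15
Point 22 (class 1): distance = 16
Point 13 (class 1): distance = 25
Point 12 (class 1): distance = 26
K=5 nearest neighbors: classes = [0, 0, 1, 1, 1]
Votes for class 1: 3 / 5
Majority vote => class 1

1


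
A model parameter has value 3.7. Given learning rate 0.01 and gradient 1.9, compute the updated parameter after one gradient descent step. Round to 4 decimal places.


w_new = w_old - lr * gradient
= 3.7 - 0.01 * 1.9
= 3.7 - (0.019)
= 3.6810

3.6810


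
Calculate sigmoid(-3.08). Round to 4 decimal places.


sigmoid(z) = 1 / (1 + exp(-z))
exp(-(-3.08)) = exp(3.08) = 21.7584
1 + 21.7584 = 22.7584
1 / 22.7584 = 0.0439

0.0439


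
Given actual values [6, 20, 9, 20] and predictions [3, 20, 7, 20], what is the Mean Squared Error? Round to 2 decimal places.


Differences: [3, 0, 2, 0]
Squared errors: [9, 0, 4, 0]
Sum of squared errors = 13
MSE = 13 / 4 = 3.25

3.25


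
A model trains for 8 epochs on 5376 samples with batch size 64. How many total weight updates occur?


Iterations per epoch = 5376 / 64 = 84
Total updates = iterations_per_epoch * epochs
= 84 * 8
= 672

672


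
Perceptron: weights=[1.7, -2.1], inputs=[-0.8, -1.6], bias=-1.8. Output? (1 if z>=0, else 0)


z = w . x + b
= 1.7*-0.8 + -2.1*-1.6 + -1.8
= -1.36 + 3.36 + -1.8
= 2.0 + -1.8
= 0.2
Since z = 0.2 >= 0, output = 1

1


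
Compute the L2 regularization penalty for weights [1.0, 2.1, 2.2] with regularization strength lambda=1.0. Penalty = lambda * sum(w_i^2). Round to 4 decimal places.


Squaring each weight:
1.0^2 = 1.0
2.1^2 = 4.41
2.2^2 = 4.84
Sum of squares = 10.25
Penalty = 1.0 * 10.25 = 10.2500

10.2500


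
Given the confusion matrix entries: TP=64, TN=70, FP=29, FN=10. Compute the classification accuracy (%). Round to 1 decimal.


Accuracy = (TP + TN) / (TP + TN + FP + FN) * 100
= (64 + 70) / (64 + 70 + 29 + 10)
= 134 / 173
= 0.7746
= 77.5%

77.5


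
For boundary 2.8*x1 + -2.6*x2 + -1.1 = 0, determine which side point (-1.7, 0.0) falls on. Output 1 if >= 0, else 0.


Compute 2.8 * -1.7 + -2.6 * 0.0 + -1.1
= -4.76 + -0.0 + -1.1
= -5.86
Since -5.86 < 0, the point is on the negative side.

0


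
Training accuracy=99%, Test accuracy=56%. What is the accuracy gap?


Gap = train_accuracy - test_accuracy
= 99 - 56
= 43%
This large gap strongly indicates overfitting.

43


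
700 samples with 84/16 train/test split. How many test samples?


Train samples = 700 * 84% = 588
Test samples = 700 - 588
= 112

112


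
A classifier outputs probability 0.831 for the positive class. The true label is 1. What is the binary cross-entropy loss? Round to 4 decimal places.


For y=1: Loss = -log(p)
= -log(0.831)
= -(-0.1851)
= 0.1851

0.1851


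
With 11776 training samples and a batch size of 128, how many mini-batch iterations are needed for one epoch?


Iterations per epoch = dataset_size / batch_size
= 11776 / 128
= 92

92


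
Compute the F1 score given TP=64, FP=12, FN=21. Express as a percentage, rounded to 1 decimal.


Precision = TP / (TP + FP) = 64 / 76 = 0.8421
Recall = TP / (TP + FN) = 64 / 85 = 0.7529
F1 = 2 * P * R / (P + R)
= 2 * 0.8421 * 0.7529 / (0.8421 + 0.7529)
= 1.2681 / 1.595
= 0.795
As percentage: 79.5%

79.5


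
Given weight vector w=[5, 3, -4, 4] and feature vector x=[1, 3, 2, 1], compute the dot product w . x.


Element-wise products:
5 * 1 = 5
3 * 3 = 9
-4 * 2 = -8
4 * 1 = 4
Sum = 5 + 9 + -8 + 4
= 10

10


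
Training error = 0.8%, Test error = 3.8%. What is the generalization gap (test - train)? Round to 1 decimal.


Generalization gap = test_error - train_error
= 3.8 - 0.8
= 3.0%
A moderate gap.

3.0


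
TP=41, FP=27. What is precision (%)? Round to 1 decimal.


Precision = TP / (TP + FP) * 100
= 41 / (41 + 27)
= 41 / 68
= 0.6029
= 60.3%

60.3


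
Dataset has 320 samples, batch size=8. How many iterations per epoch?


Iterations per epoch = dataset_size / batch_size
= 320 / 8
= 40

40


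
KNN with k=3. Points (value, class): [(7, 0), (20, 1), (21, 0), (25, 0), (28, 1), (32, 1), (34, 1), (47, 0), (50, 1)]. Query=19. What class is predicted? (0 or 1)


Distances from query 19:
Point 20 (class 1): distance = 1
Point 21 (class 0): distance = 2
Point 25 (class 0): distance = 6
K=3 nearest neighbors: classes = [1, 0, 0]
Votes for class 1: 1 / 3
Majority vote => class 0

0


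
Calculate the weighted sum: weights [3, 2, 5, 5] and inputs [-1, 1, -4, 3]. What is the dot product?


Element-wise products:
3 * -1 = -3
2 * 1 = 2
5 * -4 = -20
5 * 3 = 15
Sum = -3 + 2 + -20 + 15
= -6

-6


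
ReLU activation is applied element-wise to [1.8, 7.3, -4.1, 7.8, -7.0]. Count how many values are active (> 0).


ReLU(x) = max(0, x) for each element:
ReLU(1.8) = 1.8
ReLU(7.3) = 7.3
ReLU(-4.1) = 0
ReLU(7.8) = 7.8
ReLU(-7.0) = 0
Active neurons (>0): 3

3


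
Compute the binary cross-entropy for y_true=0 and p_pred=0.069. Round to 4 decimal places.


For y=0: Loss = -log(1-p)
= -log(1 - 0.069)
= -log(0.931)
= -(-0.0715)
= 0.0715

0.0715


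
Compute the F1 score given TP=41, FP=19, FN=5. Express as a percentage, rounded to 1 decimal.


Precision = TP / (TP + FP) = 41 / 60 = 0.6833
Recall = TP / (TP + FN) = 41 / 46 = 0.8913
F1 = 2 * P * R / (P + R)
= 2 * 0.6833 * 0.8913 / (0.6833 + 0.8913)
= 1.2181 / 1.5746
= 0.7736
As percentage: 77.4%

77.4


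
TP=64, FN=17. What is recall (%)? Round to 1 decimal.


Recall = TP / (TP + FN) * 100
= 64 / (64 + 17)
= 64 / 81
= 0.7901
= 79.0%

79.0


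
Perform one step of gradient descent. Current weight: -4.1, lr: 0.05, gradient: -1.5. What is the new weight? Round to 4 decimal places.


w_new = w_old - lr * gradient
= -4.1 - 0.05 * -1.5
= -4.1 - (-0.075)
= -4.0250

-4.0250


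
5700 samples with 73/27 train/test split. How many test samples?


Train samples = 5700 * 73% = 4161
Test samples = 5700 - 4161
= 1539

1539


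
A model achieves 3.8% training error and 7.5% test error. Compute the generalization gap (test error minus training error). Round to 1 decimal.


Generalization gap = test_error - train_error
= 7.5 - 3.8
= 3.7%
A moderate gap.

3.7


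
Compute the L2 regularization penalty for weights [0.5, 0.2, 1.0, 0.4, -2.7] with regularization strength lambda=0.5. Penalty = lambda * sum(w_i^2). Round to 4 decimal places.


Squaring each weight:
0.5^2 = 0.25
0.2^2 = 0.04
1.0^2 = 1.0
0.4^2 = 0.16
(-2.7)^2 = 7.29
Sum of squares = 8.74
Penalty = 0.5 * 8.74 = 4.3700

4.3700


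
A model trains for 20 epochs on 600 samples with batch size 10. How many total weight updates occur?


Iterations per epoch = 600 / 10 = 60
Total updates = iterations_per_epoch * epochs
= 60 * 20
= 1200

1200


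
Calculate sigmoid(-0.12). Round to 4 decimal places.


sigmoid(z) = 1 / (1 + exp(-z))
exp(-(-0.12)) = exp(0.12) = 1.1275
1 + 1.1275 = 2.1275
1 / 2.1275 = 0.4700

0.4700


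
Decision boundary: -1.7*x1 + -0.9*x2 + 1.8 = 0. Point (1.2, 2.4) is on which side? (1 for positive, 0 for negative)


Compute -1.7 * 1.2 + -0.9 * 2.4 + 1.8
= -2.04 + -2.16 + 1.8
= -2.4
Since -2.4 < 0, the point is on the negative side.

0


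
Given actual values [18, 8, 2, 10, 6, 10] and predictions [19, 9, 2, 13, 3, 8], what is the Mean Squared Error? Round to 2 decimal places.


Differences: [-1, -1, 0, -3, 3, 2]
Squared errors: [1, 1, 0, 9, 9, 4]
Sum of squared errors = 24
MSE = 24 / 6 = 4.00

4.00


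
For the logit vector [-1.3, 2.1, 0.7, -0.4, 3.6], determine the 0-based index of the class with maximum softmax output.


Softmax is a monotonic transformation, so it preserves the argmax.
We need to find the index of the maximum logit.
Index 0: -1.3
Index 1: 2.1
Index 2: 0.7
Index 3: -0.4
Index 4: 3.6
Maximum logit = 3.6 at index 4

4


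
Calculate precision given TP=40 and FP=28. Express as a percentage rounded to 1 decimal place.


Precision = TP / (TP + FP) * 100
= 40 / (40 + 28)
= 40 / 68
= 0.5882
= 58.8%

58.8


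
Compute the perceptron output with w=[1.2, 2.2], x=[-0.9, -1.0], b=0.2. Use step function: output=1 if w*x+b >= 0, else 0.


z = w . x + b
= 1.2*-0.9 + 2.2*-1.0 + 0.2
= -1.08 + -2.2 + 0.2
= -3.28 + 0.2
= -3.08
Since z = -3.08 < 0, output = 0

0


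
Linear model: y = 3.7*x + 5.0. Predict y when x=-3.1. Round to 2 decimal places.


y = 3.7 * -3.1 + (5.0)
= -11.47 + (5.0)
= -6.47

-6.47


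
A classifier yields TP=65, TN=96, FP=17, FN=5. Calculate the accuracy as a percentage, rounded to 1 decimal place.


Accuracy = (TP + TN) / (TP + TN + FP + FN) * 100
= (65 + 96) / (65 + 96 + 17 + 5)
= 161 / 183
= 0.8798
= 88.0%

88.0


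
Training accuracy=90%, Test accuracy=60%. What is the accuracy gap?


Gap = train_accuracy - test_accuracy
= 90 - 60
= 30%
This large gap strongly indicates overfitting.

30


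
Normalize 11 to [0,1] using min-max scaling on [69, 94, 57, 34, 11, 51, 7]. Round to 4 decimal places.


Min = 7, Max = 94
Range = 94 - 7 = 87
Scaled = (x - min) / (max - min)
= (11 - 7) / 87
= 4 / 87
= 0.0460

0.0460


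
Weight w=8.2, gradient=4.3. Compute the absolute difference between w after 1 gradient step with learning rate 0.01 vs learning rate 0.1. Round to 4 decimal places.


With lr=0.01: w_new = 8.2 - 0.01 * 4.3 = 8.157
With lr=0.1: w_new = 8.2 - 0.1 * 4.3 = 7.77
Absolute difference = |8.157 - 7.77|
= 0.3870

0.3870


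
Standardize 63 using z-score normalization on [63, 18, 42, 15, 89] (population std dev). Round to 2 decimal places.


Mean = (63 + 18 + 42 + 15 + 89) / 5 = 45.4
Variance = sum((x_i - mean)^2) / n = 779.44
Std = sqrt(779.44) = 27.9185
Z = (x - mean) / std
= (63 - 45.4) / 27.9185
= 17.6 / 27.9185
= 0.63

0.63


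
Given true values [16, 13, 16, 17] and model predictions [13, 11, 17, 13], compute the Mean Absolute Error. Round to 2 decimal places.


Absolute errors: [3, 2, 1, 4]
Sum of absolute errors = 10
MAE = 10 / 4 = 2.50

2.50


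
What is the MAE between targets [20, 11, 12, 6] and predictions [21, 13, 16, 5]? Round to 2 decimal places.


Absolute errors: [1, 2, 4, 1]
Sum of absolute errors = 8
MAE = 8 / 4 = 2.00

2.00


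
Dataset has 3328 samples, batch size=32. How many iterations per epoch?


Iterations per epoch = dataset_size / batch_size
= 3328 / 32
= 104

104


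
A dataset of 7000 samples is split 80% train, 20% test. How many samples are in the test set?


Train samples = 7000 * 80% = 5600
Test samples = 7000 - 5600
= 1400

1400


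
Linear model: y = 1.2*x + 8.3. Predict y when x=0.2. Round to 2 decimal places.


y = 1.2 * 0.2 + (8.3)
= 0.24 + (8.3)
= 8.54

8.54


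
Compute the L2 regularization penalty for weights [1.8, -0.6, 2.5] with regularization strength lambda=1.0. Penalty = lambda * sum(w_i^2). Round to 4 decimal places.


Squaring each weight:
1.8^2 = 3.24
(-0.6)^2 = 0.36
2.5^2 = 6.25
Sum of squares = 9.85
Penalty = 1.0 * 9.85 = 9.8500

9.8500


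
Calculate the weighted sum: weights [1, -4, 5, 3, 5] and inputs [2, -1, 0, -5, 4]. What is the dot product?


Element-wise products:
1 * 2 = 2
-4 * -1 = 4
5 * 0 = 0
3 * -5 = -15
5 * 4 = 20
Sum = 2 + 4 + 0 + -15 + 20
= 11

11


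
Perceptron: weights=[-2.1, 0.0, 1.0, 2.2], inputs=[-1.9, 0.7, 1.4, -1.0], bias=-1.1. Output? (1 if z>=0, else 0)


z = w . x + b
= -2.1*-1.9 + 0.0*0.7 + 1.0*1.4 + 2.2*-1.0 + -1.1
= 3.99 + 0.0 + 1.4 + -2.2 + -1.1
= 3.19 + -1.1
= 2.09
Since z = 2.09 >= 0, output = 1

1


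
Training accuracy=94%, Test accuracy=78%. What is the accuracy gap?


Gap = train_accuracy - test_accuracy
= 94 - 78
= 16%
This gap suggests the model is overfitting.

16


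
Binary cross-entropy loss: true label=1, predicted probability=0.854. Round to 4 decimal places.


For y=1: Loss = -log(p)
= -log(0.854)
= -(-0.1578)
= 0.1578

0.1578


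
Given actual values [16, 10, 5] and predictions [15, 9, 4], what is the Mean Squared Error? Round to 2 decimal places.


Differences: [1, 1, 1]
Squared errors: [1, 1, 1]
Sum of squared errors = 3
MSE = 3 / 3 = 1.00

1.00


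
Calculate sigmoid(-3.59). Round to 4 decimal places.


sigmoid(z) = 1 / (1 + exp(-z))
exp(-(-3.59)) = exp(3.59) = 36.2341
1 + 36.2341 = 37.2341
1 / 37.2341 = 0.0269

0.0269


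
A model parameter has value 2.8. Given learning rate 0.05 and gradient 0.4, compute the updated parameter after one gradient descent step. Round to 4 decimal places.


w_new = w_old - lr * gradient
= 2.8 - 0.05 * 0.4
= 2.8 - (0.02)
= 2.7800

2.7800


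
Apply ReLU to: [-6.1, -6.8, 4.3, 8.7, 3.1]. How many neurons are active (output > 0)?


ReLU(x) = max(0, x) for each element:
ReLU(-6.1) = 0
ReLU(-6.8) = 0
ReLU(4.3) = 4.3
ReLU(8.7) = 8.7
ReLU(3.1) = 3.1
Active neurons (>0): 3

3


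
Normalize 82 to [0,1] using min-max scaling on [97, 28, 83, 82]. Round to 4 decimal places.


Min = 28, Max = 97
Range = 97 - 28 = 69
Scaled = (x - min) / (max - min)
= (82 - 28) / 69
= 54 / 69
= 0.7826

0.7826


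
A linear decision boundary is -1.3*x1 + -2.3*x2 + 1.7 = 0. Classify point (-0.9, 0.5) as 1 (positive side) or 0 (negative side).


Compute -1.3 * -0.9 + -2.3 * 0.5 + 1.7
= 1.17 + -1.15 + 1.7
= 1.72
Since 1.72 >= 0, the point is on the positive side.

1


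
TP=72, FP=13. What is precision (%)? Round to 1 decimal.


Precision = TP / (TP + FP) * 100
= 72 / (72 + 13)
= 72 / 85
= 0.8471
= 84.7%

84.7


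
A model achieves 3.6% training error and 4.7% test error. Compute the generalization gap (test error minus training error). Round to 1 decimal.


Generalization gap = test_error - train_error
= 4.7 - 3.6
= 1.1%
A small gap suggests good generalization.

1.1


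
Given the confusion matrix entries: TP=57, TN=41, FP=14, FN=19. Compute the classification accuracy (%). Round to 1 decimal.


Accuracy = (TP + TN) / (TP + TN + FP + FN) * 100
= (57 + 41) / (57 + 41 + 14 + 19)
= 98 / 131
= 0.7481
= 74.8%

74.8


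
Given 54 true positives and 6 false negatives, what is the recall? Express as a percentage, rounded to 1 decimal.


Recall = TP / (TP + FN) * 100
= 54 / (54 + 6)
= 54 / 60
= 0.9
= 90.0%

90.0


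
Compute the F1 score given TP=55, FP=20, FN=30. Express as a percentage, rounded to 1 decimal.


Precision = TP / (TP + FP) = 55 / 75 = 0.7333
Recall = TP / (TP + FN) = 55 / 85 = 0.6471
F1 = 2 * P * R / (P + R)
= 2 * 0.7333 * 0.6471 / (0.7333 + 0.6471)
= 0.949 / 1.3804
= 0.6875
As percentage: 68.8%

68.8


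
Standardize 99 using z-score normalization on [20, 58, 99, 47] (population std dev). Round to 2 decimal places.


Mean = (20 + 58 + 99 + 47) / 4 = 56.0
Variance = sum((x_i - mean)^2) / n = 807.5
Std = sqrt(807.5) = 28.4165
Z = (x - mean) / std
= (99 - 56.0) / 28.4165
= 43.0 / 28.4165
= 1.51

1.51


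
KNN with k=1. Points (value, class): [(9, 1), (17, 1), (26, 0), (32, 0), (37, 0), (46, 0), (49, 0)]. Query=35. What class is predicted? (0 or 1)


Distances from query 35:
Point 37 (class 0): distance = 2
K=1 nearest neighbors: classes = [0]
Votes for class 1: 0 / 1
Majority vote => class 0

0


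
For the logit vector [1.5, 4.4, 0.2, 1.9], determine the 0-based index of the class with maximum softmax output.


Softmax is a monotonic transformation, so it preserves the argmax.
We need to find the index of the maximum logit.
Index 0: 1.5
Index 1: 4.4
Index 2: 0.2
Index 3: 1.9
Maximum logit = 4.4 at index 1

1


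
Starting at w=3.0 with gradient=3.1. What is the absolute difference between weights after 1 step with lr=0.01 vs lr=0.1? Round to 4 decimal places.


With lr=0.01: w_new = 3.0 - 0.01 * 3.1 = 2.969
With lr=0.1: w_new = 3.0 - 0.1 * 3.1 = 2.69
Absolute difference = |2.969 - 2.69|
= 0.2790

0.2790


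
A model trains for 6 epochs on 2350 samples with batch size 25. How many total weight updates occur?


Iterations per epoch = 2350 / 25 = 94
Total updates = iterations_per_epoch * epochs
= 94 * 6
= 564

564


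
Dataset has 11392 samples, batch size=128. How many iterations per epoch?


Iterations per epoch = dataset_size / batch_size
= 11392 / 128
= 89

89


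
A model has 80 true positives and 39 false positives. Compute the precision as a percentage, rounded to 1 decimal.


Precision = TP / (TP + FP) * 100
= 80 / (80 + 39)
= 80 / 119
= 0.6723
= 67.2%

67.2


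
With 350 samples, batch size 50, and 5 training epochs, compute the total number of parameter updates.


Iterations per epoch = 350 / 50 = 7
Total updates = iterations_per_epoch * epochs
= 7 * 5
= 35

35


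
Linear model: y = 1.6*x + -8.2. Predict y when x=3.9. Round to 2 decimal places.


y = 1.6 * 3.9 + (-8.2)
= 6.24 + (-8.2)
= -1.96

-1.96


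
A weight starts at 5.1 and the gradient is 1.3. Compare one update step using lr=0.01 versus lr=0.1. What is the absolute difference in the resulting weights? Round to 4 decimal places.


With lr=0.01: w_new = 5.1 - 0.01 * 1.3 = 5.087
With lr=0.1: w_new = 5.1 - 0.1 * 1.3 = 4.97
Absolute difference = |5.087 - 4.97|
= 0.1170

0.1170


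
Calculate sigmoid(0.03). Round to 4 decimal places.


sigmoid(z) = 1 / (1 + exp(-z))
exp(-(0.03)) = exp(-0.03) = 0.9704
1 + 0.9704 = 1.9704
1 / 1.9704 = 0.5075

0.5075


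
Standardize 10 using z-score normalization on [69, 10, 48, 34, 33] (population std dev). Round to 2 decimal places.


Mean = (69 + 10 + 48 + 34 + 33) / 5 = 38.8
Variance = sum((x_i - mean)^2) / n = 376.56
Std = sqrt(376.56) = 19.4052
Z = (x - mean) / std
= (10 - 38.8) / 19.4052
= -28.8 / 19.4052
= -1.48

-1.48


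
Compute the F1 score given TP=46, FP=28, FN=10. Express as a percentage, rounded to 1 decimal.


Precision = TP / (TP + FP) = 46 / 74 = 0.6216
Recall = TP / (TP + FN) = 46 / 56 = 0.8214
F1 = 2 * P * R / (P + R)
= 2 * 0.6216 * 0.8214 / (0.6216 + 0.8214)
= 1.0212 / 1.4431
= 0.7077
As percentage: 70.8%

70.8


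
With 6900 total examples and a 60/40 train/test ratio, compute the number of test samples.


Train samples = 6900 * 60% = 4140
Test samples = 6900 - 4140
= 2760

2760


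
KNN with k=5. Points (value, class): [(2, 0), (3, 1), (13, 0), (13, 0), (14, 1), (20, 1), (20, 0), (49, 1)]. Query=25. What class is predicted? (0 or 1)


Distances from query 25:
Point 20 (class 0): distance = 5
Point 20 (class 1): distance = 5
Point 14 (class 1): distance = 11
Point 13 (class 0): distance = 12
Point 13 (class 0): distance = 12
K=5 nearest neighbors: classes = [0, 1, 1, 0, 0]
Votes for class 1: 2 / 5
Majority vote => class 0

0


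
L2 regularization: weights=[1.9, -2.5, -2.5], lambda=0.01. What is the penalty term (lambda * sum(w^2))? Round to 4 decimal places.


Squaring each weight:
1.9^2 = 3.61
(-2.5)^2 = 6.25
(-2.5)^2 = 6.25
Sum of squares = 16.11
Penalty = 0.01 * 16.11 = 0.1611

0.1611


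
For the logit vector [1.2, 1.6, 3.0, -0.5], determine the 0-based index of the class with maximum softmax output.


Softmax is a monotonic transformation, so it preserves the argmax.
We need to find the index of the maximum logit.
Index 0: 1.2
Index 1: 1.6
Index 2: 3.0
Index 3: -0.5
Maximum logit = 3.0 at index 2

2


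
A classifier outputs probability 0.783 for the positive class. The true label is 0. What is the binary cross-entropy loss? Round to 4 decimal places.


For y=0: Loss = -log(1-p)
= -log(1 - 0.783)
= -log(0.217)
= -(-1.5279)
= 1.5279

1.5279


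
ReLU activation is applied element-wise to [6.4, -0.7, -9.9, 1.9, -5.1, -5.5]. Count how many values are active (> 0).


ReLU(x) = max(0, x) for each element:
ReLU(6.4) = 6.4
ReLU(-0.7) = 0
ReLU(-9.9) = 0
ReLU(1.9) = 1.9
ReLU(-5.1) = 0
ReLU(-5.5) = 0
Active neurons (>0): 2

2


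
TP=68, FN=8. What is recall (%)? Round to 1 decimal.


Recall = TP / (TP + FN) * 100
= 68 / (68 + 8)
= 68 / 76
= 0.8947
= 89.5%

89.5


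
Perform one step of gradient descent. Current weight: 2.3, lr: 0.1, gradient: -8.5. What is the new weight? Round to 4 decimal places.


w_new = w_old - lr * gradient
= 2.3 - 0.1 * -8.5
= 2.3 - (-0.85)
= 3.1500

3.1500


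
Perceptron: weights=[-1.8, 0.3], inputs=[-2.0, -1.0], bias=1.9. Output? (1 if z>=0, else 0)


z = w . x + b
= -1.8*-2.0 + 0.3*-1.0 + 1.9
= 3.6 + -0.3 + 1.9
= 3.3 + 1.9
= 5.2
Since z = 5.2 >= 0, output = 1

1


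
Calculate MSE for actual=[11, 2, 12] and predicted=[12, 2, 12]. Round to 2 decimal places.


Differences: [-1, 0, 0]
Squared errors: [1, 0, 0]
Sum of squared errors = 1
MSE = 1 / 3 = 0.33

0.33


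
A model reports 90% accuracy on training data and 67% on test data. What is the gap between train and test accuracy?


Gap = train_accuracy - test_accuracy
= 90 - 67
= 23%
This large gap strongly indicates overfitting.

23


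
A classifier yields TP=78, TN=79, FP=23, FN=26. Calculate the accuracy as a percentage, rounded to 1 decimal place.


Accuracy = (TP + TN) / (TP + TN + FP + FN) * 100
= (78 + 79) / (78 + 79 + 23 + 26)
= 157 / 206
= 0.7621
= 76.2%

76.2


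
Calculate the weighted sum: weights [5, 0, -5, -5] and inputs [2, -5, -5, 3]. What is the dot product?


Element-wise products:
5 * 2 = 10
0 * -5 = 0
-5 * -5 = 25
-5 * 3 = -15
Sum = 10 + 0 + 25 + -15
= 20

20


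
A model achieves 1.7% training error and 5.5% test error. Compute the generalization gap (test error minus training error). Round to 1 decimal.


Generalization gap = test_error - train_error
= 5.5 - 1.7
= 3.8%
A moderate gap.

3.8


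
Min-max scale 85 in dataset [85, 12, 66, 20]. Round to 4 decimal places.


Min = 12, Max = 85
Range = 85 - 12 = 73
Scaled = (x - min) / (max - min)
= (85 - 12) / 73
= 73 / 73
= 1.0000

1.0000


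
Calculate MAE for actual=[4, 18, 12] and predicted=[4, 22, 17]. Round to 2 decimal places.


Absolute errors: [0, 4, 5]
Sum of absolute errors = 9
MAE = 9 / 3 = 3.00

3.00


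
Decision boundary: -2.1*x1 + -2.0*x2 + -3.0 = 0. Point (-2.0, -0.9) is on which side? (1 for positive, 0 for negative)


Compute -2.1 * -2.0 + -2.0 * -0.9 + -3.0
= 4.2 + 1.8 + -3.0
= 3.0
Since 3.0 >= 0, the point is on the positive side.

1


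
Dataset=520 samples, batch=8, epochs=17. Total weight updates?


Iterations per epoch = 520 / 8 = 65
Total updates = iterations_per_epoch * epochs
= 65 * 17
= 1105

1105


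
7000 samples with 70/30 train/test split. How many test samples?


Train samples = 7000 * 70% = 4900
Test samples = 7000 - 4900
= 2100

2100


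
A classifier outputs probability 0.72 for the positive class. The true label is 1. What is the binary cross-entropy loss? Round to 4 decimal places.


For y=1: Loss = -log(p)
= -log(0.72)
= -(-0.3285)
= 0.3285

0.3285


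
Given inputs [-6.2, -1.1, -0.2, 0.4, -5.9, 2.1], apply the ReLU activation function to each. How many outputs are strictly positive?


ReLU(x) = max(0, x) for each element:
ReLU(-6.2) = 0
ReLU(-1.1) = 0
ReLU(-0.2) = 0
ReLU(0.4) = 0.4
ReLU(-5.9) = 0
ReLU(2.1) = 2.1
Active neurons (>0): 2

2
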